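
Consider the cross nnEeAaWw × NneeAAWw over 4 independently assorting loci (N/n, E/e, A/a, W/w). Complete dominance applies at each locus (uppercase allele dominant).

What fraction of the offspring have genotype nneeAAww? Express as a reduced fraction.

nnEeAaWw gametes: nEAW×2, nEAw×2, nEaW×2, nEaw×2, neAW×2, neAw×2, neaW×2, neaw×2
NneeAAWw gametes: NeAW×4, NeAw×4, neAW×4, neAw×4
nnEeAaWw×NneeAAWw grid (16·16=256): NnEeAAWW=8 NnEeAAWw=16 NnEeAAww=8 NnEeAaWW=8 NnEeAaWw=16 NnEeAaww=8 NneeAAWW=8 NneeAAWw=16 NneeAAww=8 NneeAaWW=8 NneeAaWw=16 NneeAaww=8 nnEeAAWW=8 nnEeAAWw=16 nnEeAAww=8 nnEeAaWW=8 nnEeAaWw=16 nnEeAaww=8 nneeAAWW=8 nneeAAWw=16 nneeAAww=8 nneeAaWW=8 nneeAaWw=16 nneeAaww=8
nneeAAww hits 8/256; gcd=8; 8÷8/256÷8 = 1/32

P(nneeAAww) = 1/32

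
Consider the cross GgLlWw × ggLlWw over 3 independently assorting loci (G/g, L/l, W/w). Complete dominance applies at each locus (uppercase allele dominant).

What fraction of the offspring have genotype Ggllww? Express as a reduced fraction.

GgLlWw gametes: GLW×1, GLw×1, GlW×1, Glw×1, gLW×1, gLw×1, glW×1, glw×1
ggLlWw gametes: gLW×2, gLw×2, glW×2, glw×2
GgLlWw×ggLlWw grid (8·8=64): GgLLWW=2 GgLLWw=4 GgLLww=2 GgLlWW=4 GgLlWw=8 GgLlww=4 GgllWW=2 GgllWw=4 Ggllww=2 ggLLWW=2 ggLLWw=4 ggLLww=2 ggLlWW=4 ggLlWw=8 ggLlww=4 ggllWW=2 ggllWw=4 ggllww=2
Ggllww hits 2/64; gcd=2; 2÷2/64÷2 = 1/32

P(Ggllww) = 1/32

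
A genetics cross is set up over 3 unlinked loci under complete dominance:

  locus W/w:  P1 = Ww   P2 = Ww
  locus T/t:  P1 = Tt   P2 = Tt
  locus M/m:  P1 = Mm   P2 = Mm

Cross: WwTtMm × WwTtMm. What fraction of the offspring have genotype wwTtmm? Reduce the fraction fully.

WwTtMm gametes: WTM×1, WTm×1, WtM×1, Wtm×1, wTM×1, wTm×1, wtM×1, wtm×1
WwTtMm gametes: WTM×1, WTm×1, WtM×1, Wtm×1, wTM×1, wTm×1, wtM×1, wtm×1
WwTtMm×WwTtMm grid (8·8=64): WWTTMM=1 WWTTMm=2 WWTTmm=1 WWTtMM=2 WWTtMm=4 WWTtmm=2 WWttMM=1 WWttMm=2 WWttmm=1 WwTTMM=2 WwTTMm=4 WwTTmm=2 WwTtMM=4 WwTtMm=8 WwTtmm=4 WwttMM=2 WwttMm=4 Wwttmm=2 wwTTMM=1 wwTTMm=2 wwTTmm=1 wwTtMM=2 wwTtMm=4 wwTtmm=2 wwttMM=1 wwttMm=2 wwttmm=1
wwTtmm hits 2/64; gcd=2; 2÷2/64÷2 = 1/32

P(wwTtmm) = 1/32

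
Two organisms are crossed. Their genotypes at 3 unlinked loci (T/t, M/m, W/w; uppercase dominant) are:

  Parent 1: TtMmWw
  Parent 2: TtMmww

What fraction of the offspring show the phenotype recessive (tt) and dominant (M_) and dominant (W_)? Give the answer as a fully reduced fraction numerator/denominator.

TtMmWw gametes: TMW×1, TMw×1, TmW×1, Tmw×1, tMW×1, tMw×1, tmW×1, tmw×1
TtMmww gametes: TMw×2, Tmw×2, tMw×2, tmw×2
TtMmWw×TtMmww grid (8·8=64): TTMMWw=2 TTMMww=2 TTMmWw=4 TTMmww=4 TTmmWw=2 TTmmww=2 TtMMWw=4 TtMMww=4 TtMmWw=8 TtMmww=8 TtmmWw=4 Ttmmww=4 ttMMWw=2 ttMMww=2 ttMmWw=4 ttMmww=4 ttmmWw=2 ttmmww=2
tt M_ W_ hits 6/64; gcd=2; 6÷2/64÷2 = 3/32

P(tt M_ W_) = 3/32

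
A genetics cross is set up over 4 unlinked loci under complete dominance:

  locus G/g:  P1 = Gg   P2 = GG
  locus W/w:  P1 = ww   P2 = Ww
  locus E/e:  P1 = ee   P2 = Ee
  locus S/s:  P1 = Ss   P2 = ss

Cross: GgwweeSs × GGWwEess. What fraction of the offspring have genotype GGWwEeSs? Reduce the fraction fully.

GgwweeSs gametes: GweS×4, Gwes×4, gweS×4, gwes×4
GGWwEess gametes: GWEs×4, GWes×4, GwEs×4, Gwes×4
GgwweeSs×GGWwEess grid (16·16=256): GGWwEeSs=16 GGWwEess=16 GGWweeSs=16 GGWweess=16 GGwwEeSs=16 GGwwEess=16 GGwweeSs=16 GGwweess=16 GgWwEeSs=16 GgWwEess=16 GgWweeSs=16 GgWweess=16 GgwwEeSs=16 GgwwEess=16 GgwweeSs=16 Ggwweess=16
GGWwEeSs hits 16/256; gcd=16; 16÷16/256÷16 = 1/16

P(GGWwEeSs) = 1/16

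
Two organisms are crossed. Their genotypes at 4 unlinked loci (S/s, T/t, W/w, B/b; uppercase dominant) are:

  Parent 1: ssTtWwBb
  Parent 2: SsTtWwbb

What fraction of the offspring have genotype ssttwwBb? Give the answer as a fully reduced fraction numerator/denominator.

P(ssttwwBb) = 1/64

ssTtWwBb gametes: sTWB×2, sTWb×2, sTwB×2, sTwb×2, stWB×2, stWb×2, stwB×2, stwb×2
SsTtWwbb gametes: STWb×2, STwb×2, StWb×2, Stwb×2, sTWb×2, sTwb×2, stWb×2, stwb×2
ssTtWwBb×SsTtWwbb grid (16·16=256): SsTTWWBb=4 SsTTWWbb=4 SsTTWwBb=8 SsTTWwbb=8 SsTTwwBb=4 SsTTwwbb=4 SsTtWWBb=8 SsTtWWbb=8 SsTtWwBb=16 SsTtWwbb=16 SsTtwwBb=8 SsTtwwbb=8 SsttWWBb=4 SsttWWbb=4 SsttWwBb=8 SsttWwbb=8 SsttwwBb=4 Ssttwwbb=4 ssTTWWBb=4 ssTTWWbb=4 ssTTWwBb=8 ssTTWwbb=8 ssTTwwBb=4 ssTTwwbb=4 ssTtWWBb=8 ssTtWWbb=8 ssTtWwBb=16 ssTtWwbb=16 ssTtwwBb=8 ssTtwwbb=8 ssttWWBb=4 ssttWWbb=4 ssttWwBb=8 ssttWwbb=8 ssttwwBb=4 ssttwwbb=4
ssttwwBb hits 4/256; gcd=4; 4÷4/256÷4 = 1/64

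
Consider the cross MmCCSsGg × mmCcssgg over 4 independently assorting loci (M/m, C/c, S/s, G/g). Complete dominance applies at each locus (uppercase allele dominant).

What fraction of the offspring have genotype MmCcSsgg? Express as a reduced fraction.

P(MmCcSsgg) = 1/16

MmCCSsGg gametes: MCSG×2, MCSg×2, MCsG×2, MCsg×2, mCSG×2, mCSg×2, mCsG×2, mCsg×2
mmCcssgg gametes: mCsg×8, mcsg×8
MmCCSsGg×mmCcssgg grid (16·16=256): MmCCSsGg=16 MmCCSsgg=16 MmCCssGg=16 MmCCssgg=16 MmCcSsGg=16 MmCcSsgg=16 MmCcssGg=16 MmCcssgg=16 mmCCSsGg=16 mmCCSsgg=16 mmCCssGg=16 mmCCssgg=16 mmCcSsGg=16 mmCcSsgg=16 mmCcssGg=16 mmCcssgg=16
MmCcSsgg hits 16/256; gcd=16; 16÷16/256÷16 = 1/16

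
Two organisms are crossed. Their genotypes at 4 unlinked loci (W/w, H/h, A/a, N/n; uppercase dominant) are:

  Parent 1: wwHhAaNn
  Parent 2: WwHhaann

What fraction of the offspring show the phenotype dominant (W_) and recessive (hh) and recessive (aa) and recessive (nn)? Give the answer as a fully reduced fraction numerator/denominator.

wwHhAaNn gametes: wHAN×2, wHAn×2, wHaN×2, wHan×2, whAN×2, whAn×2, whaN×2, whan×2
WwHhaann gametes: WHan×4, Whan×4, wHan×4, whan×4
wwHhAaNn×WwHhaann grid (16·16=256): WwHHAaNn=8 WwHHAann=8 WwHHaaNn=8 WwHHaann=8 WwHhAaNn=16 WwHhAann=16 WwHhaaNn=16 WwHhaann=16 WwhhAaNn=8 WwhhAann=8 WwhhaaNn=8 Wwhhaann=8 wwHHAaNn=8 wwHHAann=8 wwHHaaNn=8 wwHHaann=8 wwHhAaNn=16 wwHhAann=16 wwHhaaNn=16 wwHhaann=16 wwhhAaNn=8 wwhhAann=8 wwhhaaNn=8 wwhhaann=8
W_ hh aa nn hits 8/256; gcd=8; 8÷8/256÷8 = 1/32

P(W_ hh aa nn) = 1/32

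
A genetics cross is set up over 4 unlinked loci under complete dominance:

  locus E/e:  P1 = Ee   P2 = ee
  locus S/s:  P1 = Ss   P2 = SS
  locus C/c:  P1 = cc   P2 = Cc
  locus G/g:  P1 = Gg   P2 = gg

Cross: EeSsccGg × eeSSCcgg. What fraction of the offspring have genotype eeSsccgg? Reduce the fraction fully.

EeSsccGg gametes: EScG×2, EScg×2, EscG×2, Escg×2, eScG×2, eScg×2, escG×2, escg×2
eeSSCcgg gametes: eSCg×8, eScg×8
EeSsccGg×eeSSCcgg grid (16·16=256): EeSSCcGg=16 EeSSCcgg=16 EeSSccGg=16 EeSSccgg=16 EeSsCcGg=16 EeSsCcgg=16 EeSsccGg=16 EeSsccgg=16 eeSSCcGg=16 eeSSCcgg=16 eeSSccGg=16 eeSSccgg=16 eeSsCcGg=16 eeSsCcgg=16 eeSsccGg=16 eeSsccgg=16
eeSsccgg hits 16/256; gcd=16; 16÷16/256÷16 = 1/16

P(eeSsccgg) = 1/16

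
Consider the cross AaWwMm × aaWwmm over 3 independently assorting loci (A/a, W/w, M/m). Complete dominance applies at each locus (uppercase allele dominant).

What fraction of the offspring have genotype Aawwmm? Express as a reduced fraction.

AaWwMm gametes: AWM×1, AWm×1, AwM×1, Awm×1, aWM×1, aWm×1, awM×1, awm×1
aaWwmm gametes: aWm×4, awm×4
AaWwMm×aaWwmm grid (8·8=64): AaWWMm=4 AaWWmm=4 AaWwMm=8 AaWwmm=8 AawwMm=4 Aawwmm=4 aaWWMm=4 aaWWmm=4 aaWwMm=8 aaWwmm=8 aawwMm=4 aawwmm=4
Aawwmm hits 4/64; gcd=4; 4÷4/64÷4 = 1/16

P(Aawwmm) = 1/16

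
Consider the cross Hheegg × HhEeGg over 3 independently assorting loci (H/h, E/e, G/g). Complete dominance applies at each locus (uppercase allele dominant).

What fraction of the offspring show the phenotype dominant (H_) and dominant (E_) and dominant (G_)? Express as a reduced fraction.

P(H_ E_ G_) = 3/16

Hheegg gametes: Heg×4, heg×4
HhEeGg gametes: HEG×1, HEg×1, HeG×1, Heg×1, hEG×1, hEg×1, heG×1, heg×1
Hheegg×HhEeGg grid (8·8=64): HHEeGg=4 HHEegg=4 HHeeGg=4 HHeegg=4 HhEeGg=8 HhEegg=8 HheeGg=8 Hheegg=8 hhEeGg=4 hhEegg=4 hheeGg=4 hheegg=4
H_ E_ G_ hits 12/64; gcd=4; 12÷4/64÷4 = 3/16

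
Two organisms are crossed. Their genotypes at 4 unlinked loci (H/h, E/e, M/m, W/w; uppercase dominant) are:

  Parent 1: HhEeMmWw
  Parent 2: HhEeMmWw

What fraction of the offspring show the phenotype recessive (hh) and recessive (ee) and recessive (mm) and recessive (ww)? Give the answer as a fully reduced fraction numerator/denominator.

P(hh ee mm ww) = 1/256

HhEeMmWw gametes: HEMW×1, HEMw×1, HEmW×1, HEmw×1, HeMW×1, HeMw×1, HemW×1, Hemw×1, hEMW×1, hEMw×1, hEmW×1, hEmw×1, heMW×1, heMw×1, hemW×1, hemw×1
HhEeMmWw gametes: HEMW×1, HEMw×1, HEmW×1, HEmw×1, HeMW×1, HeMw×1, HemW×1, Hemw×1, hEMW×1, hEMw×1, hEmW×1, hEmw×1, heMW×1, heMw×1, hemW×1, hemw×1
HhEeMmWw×HhEeMmWw grid (16·16=256): HHEEMMWW=1 HHEEMMWw=2 HHEEMMww=1 HHEEMmWW=2 HHEEMmWw=4 HHEEMmww=2 HHEEmmWW=1 HHEEmmWw=2 HHEEmmww=1 HHEeMMWW=2 HHEeMMWw=4 HHEeMMww=2 HHEeMmWW=4 HHEeMmWw=8 HHEeMmww=4 HHEemmWW=2 HHEemmWw=4 HHEemmww=2 HHeeMMWW=1 HHeeMMWw=2 HHeeMMww=1 HHeeMmWW=2 HHeeMmWw=4 HHeeMmww=2 HHeemmWW=1 HHeemmWw=2 HHeemmww=1 HhEEMMWW=2 HhEEMMWw=4 HhEEMMww=2 HhEEMmWW=4 HhEEMmWw=8 HhEEMmww=4 HhEEmmWW=2 HhEEmmWw=4 HhEEmmww=2 HhEeMMWW=4 HhEeMMWw=8 HhEeMMww=4 HhEeMmWW=8 HhEeMmWw=16 HhEeMmww=8 HhEemmWW=4 HhEemmWw=8 HhEemmww=4 HheeMMWW=2 HheeMMWw=4 HheeMMww=2 HheeMmWW=4 HheeMmWw=8 HheeMmww=4 HheemmWW=2 HheemmWw=4 Hheemmww=2 hhEEMMWW=1 hhEEMMWw=2 hhEEMMww=1 hhEEMmWW=2 hhEEMmWw=4 hhEEMmww=2 hhEEmmWW=1 hhEEmmWw=2 hhEEmmww=1 hhEeMMWW=2 hhEeMMWw=4 hhEeMMww=2 hhEeMmWW=4 hhEeMmWw=8 hhEeMmww=4 hhEemmWW=2 hhEemmWw=4 hhEemmww=2 hheeMMWW=1 hheeMMWw=2 hheeMMww=1 hheeMmWW=2 hheeMmWw=4 hheeMmww=2 hheemmWW=1 hheemmWw=2 hheemmww=1
hh ee mm ww hits 1/256; gcd=1; 1÷1/256÷1 = 1/256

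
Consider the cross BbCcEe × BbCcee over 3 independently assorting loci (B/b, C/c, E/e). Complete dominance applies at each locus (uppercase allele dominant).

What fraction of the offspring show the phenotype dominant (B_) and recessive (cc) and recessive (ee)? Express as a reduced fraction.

BbCcEe gametes: BCE×1, BCe×1, BcE×1, Bce×1, bCE×1, bCe×1, bcE×1, bce×1
BbCcee gametes: BCe×2, Bce×2, bCe×2, bce×2
BbCcEe×BbCcee grid (8·8=64): BBCCEe=2 BBCCee=2 BBCcEe=4 BBCcee=4 BBccEe=2 BBccee=2 BbCCEe=4 BbCCee=4 BbCcEe=8 BbCcee=8 BbccEe=4 Bbccee=4 bbCCEe=2 bbCCee=2 bbCcEe=4 bbCcee=4 bbccEe=2 bbccee=2
B_ cc ee hits 6/64; gcd=2; 6÷2/64÷2 = 3/32

P(B_ cc ee) = 3/32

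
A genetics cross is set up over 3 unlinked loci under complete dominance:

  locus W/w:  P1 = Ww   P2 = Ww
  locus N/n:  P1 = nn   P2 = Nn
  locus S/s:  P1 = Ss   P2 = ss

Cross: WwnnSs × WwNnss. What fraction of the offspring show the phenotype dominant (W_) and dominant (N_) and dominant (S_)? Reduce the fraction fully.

WwnnSs gametes: WnS×2, Wns×2, wnS×2, wns×2
WwNnss gametes: WNs×2, Wns×2, wNs×2, wns×2
WwnnSs×WwNnss grid (8·8=64): WWNnSs=4 WWNnss=4 WWnnSs=4 WWnnss=4 WwNnSs=8 WwNnss=8 WwnnSs=8 Wwnnss=8 wwNnSs=4 wwNnss=4 wwnnSs=4 wwnnss=4
W_ N_ S_ hits 12/64; gcd=4; 12÷4/64÷4 = 3/16

P(W_ N_ S_) = 3/16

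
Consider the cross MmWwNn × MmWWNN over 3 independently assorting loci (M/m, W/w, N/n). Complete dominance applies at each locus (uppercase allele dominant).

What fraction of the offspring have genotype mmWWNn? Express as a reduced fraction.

MmWwNn gametes: MWN×1, MWn×1, MwN×1, Mwn×1, mWN×1, mWn×1, mwN×1, mwn×1
MmWWNN gametes: MWN×4, mWN×4
MmWwNn×MmWWNN grid (8·8=64): MMWWNN=4 MMWWNn=4 MMWwNN=4 MMWwNn=4 MmWWNN=8 MmWWNn=8 MmWwNN=8 MmWwNn=8 mmWWNN=4 mmWWNn=4 mmWwNN=4 mmWwNn=4
mmWWNn hits 4/64; gcd=4; 4÷4/64÷4 = 1/16

P(mmWWNn) = 1/16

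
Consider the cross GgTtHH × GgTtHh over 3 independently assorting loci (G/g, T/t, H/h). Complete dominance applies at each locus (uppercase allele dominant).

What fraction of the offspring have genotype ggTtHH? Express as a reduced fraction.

GgTtHH gametes: GTH×2, GtH×2, gTH×2, gtH×2
GgTtHh gametes: GTH×1, GTh×1, GtH×1, Gth×1, gTH×1, gTh×1, gtH×1, gth×1
GgTtHH×GgTtHh grid (8·8=64): GGTTHH=2 GGTTHh=2 GGTtHH=4 GGTtHh=4 GGttHH=2 GGttHh=2 GgTTHH=4 GgTTHh=4 GgTtHH=8 GgTtHh=8 GgttHH=4 GgttHh=4 ggTTHH=2 ggTTHh=2 ggTtHH=4 ggTtHh=4 ggttHH=2 ggttHh=2
ggTtHH hits 4/64; gcd=4; 4÷4/64÷4 = 1/16

P(ggTtHH) = 1/16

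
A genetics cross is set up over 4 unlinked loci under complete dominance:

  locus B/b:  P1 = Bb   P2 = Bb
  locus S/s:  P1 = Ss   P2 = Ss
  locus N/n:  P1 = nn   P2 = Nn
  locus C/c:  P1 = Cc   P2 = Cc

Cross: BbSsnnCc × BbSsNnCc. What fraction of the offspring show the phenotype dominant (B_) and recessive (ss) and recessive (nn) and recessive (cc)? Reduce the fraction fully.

P(B_ ss nn cc) = 3/128

BbSsnnCc gametes: BSnC×2, BSnc×2, BsnC×2, Bsnc×2, bSnC×2, bSnc×2, bsnC×2, bsnc×2
BbSsNnCc gametes: BSNC×1, BSNc×1, BSnC×1, BSnc×1, BsNC×1, BsNc×1, BsnC×1, Bsnc×1, bSNC×1, bSNc×1, bSnC×1, bSnc×1, bsNC×1, bsNc×1, bsnC×1, bsnc×1
BbSsnnCc×BbSsNnCc grid (16·16=256): BBSSNnCC=2 BBSSNnCc=4 BBSSNncc=2 BBSSnnCC=2 BBSSnnCc=4 BBSSnncc=2 BBSsNnCC=4 BBSsNnCc=8 BBSsNncc=4 BBSsnnCC=4 BBSsnnCc=8 BBSsnncc=4 BBssNnCC=2 BBssNnCc=4 BBssNncc=2 BBssnnCC=2 BBssnnCc=4 BBssnncc=2 BbSSNnCC=4 BbSSNnCc=8 BbSSNncc=4 BbSSnnCC=4 BbSSnnCc=8 BbSSnncc=4 BbSsNnCC=8 BbSsNnCc=16 BbSsNncc=8 BbSsnnCC=8 BbSsnnCc=16 BbSsnncc=8 BbssNnCC=4 BbssNnCc=8 BbssNncc=4 BbssnnCC=4 BbssnnCc=8 Bbssnncc=4 bbSSNnCC=2 bbSSNnCc=4 bbSSNncc=2 bbSSnnCC=2 bbSSnnCc=4 bbSSnncc=2 bbSsNnCC=4 bbSsNnCc=8 bbSsNncc=4 bbSsnnCC=4 bbSsnnCc=8 bbSsnncc=4 bbssNnCC=2 bbssNnCc=4 bbssNncc=2 bbssnnCC=2 bbssnnCc=4 bbssnncc=2
B_ ss nn cc hits 6/256; gcd=2; 6÷2/256÷2 = 3/128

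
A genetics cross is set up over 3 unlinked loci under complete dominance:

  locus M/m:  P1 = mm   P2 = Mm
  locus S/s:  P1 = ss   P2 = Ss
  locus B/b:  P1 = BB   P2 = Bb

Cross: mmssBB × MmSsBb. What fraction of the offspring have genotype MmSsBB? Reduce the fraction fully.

mmssBB gametes: msB×8
MmSsBb gametes: MSB×1, MSb×1, MsB×1, Msb×1, mSB×1, mSb×1, msB×1, msb×1
mmssBB×MmSsBb grid (8·8=64): MmSsBB=8 MmSsBb=8 MmssBB=8 MmssBb=8 mmSsBB=8 mmSsBb=8 mmssBB=8 mmssBb=8
MmSsBB hits 8/64; gcd=8; 8÷8/64÷8 = 1/8

P(MmSsBB) = 1/8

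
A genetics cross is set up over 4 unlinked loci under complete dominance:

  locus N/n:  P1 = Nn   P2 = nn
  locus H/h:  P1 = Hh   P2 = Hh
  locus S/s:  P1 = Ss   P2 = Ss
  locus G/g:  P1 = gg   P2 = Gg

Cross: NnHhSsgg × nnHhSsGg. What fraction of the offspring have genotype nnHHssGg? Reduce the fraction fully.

NnHhSsgg gametes: NHSg×2, NHsg×2, NhSg×2, Nhsg×2, nHSg×2, nHsg×2, nhSg×2, nhsg×2
nnHhSsGg gametes: nHSG×2, nHSg×2, nHsG×2, nHsg×2, nhSG×2, nhSg×2, nhsG×2, nhsg×2
NnHhSsgg×nnHhSsGg grid (16·16=256): NnHHSSGg=4 NnHHSSgg=4 NnHHSsGg=8 NnHHSsgg=8 NnHHssGg=4 NnHHssgg=4 NnHhSSGg=8 NnHhSSgg=8 NnHhSsGg=16 NnHhSsgg=16 NnHhssGg=8 NnHhssgg=8 NnhhSSGg=4 NnhhSSgg=4 NnhhSsGg=8 NnhhSsgg=8 NnhhssGg=4 Nnhhssgg=4 nnHHSSGg=4 nnHHSSgg=4 nnHHSsGg=8 nnHHSsgg=8 nnHHssGg=4 nnHHssgg=4 nnHhSSGg=8 nnHhSSgg=8 nnHhSsGg=16 nnHhSsgg=16 nnHhssGg=8 nnHhssgg=8 nnhhSSGg=4 nnhhSSgg=4 nnhhSsGg=8 nnhhSsgg=8 nnhhssGg=4 nnhhssgg=4
nnHHssGg hits 4/256; gcd=4; 4÷4/256÷4 = 1/64

P(nnHHssGg) = 1/64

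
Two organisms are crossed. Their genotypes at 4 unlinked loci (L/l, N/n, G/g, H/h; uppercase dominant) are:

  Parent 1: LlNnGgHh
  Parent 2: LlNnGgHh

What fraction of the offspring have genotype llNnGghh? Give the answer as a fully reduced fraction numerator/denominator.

P(llNnGghh) = 1/64

LlNnGgHh gametes: LNGH×1, LNGh×1, LNgH×1, LNgh×1, LnGH×1, LnGh×1, LngH×1, Lngh×1, lNGH×1, lNGh×1, lNgH×1, lNgh×1, lnGH×1, lnGh×1, lngH×1, lngh×1
LlNnGgHh gametes: LNGH×1, LNGh×1, LNgH×1, LNgh×1, LnGH×1, LnGh×1, LngH×1, Lngh×1, lNGH×1, lNGh×1, lNgH×1, lNgh×1, lnGH×1, lnGh×1, lngH×1, lngh×1
LlNnGgHh×LlNnGgHh grid (16·16=256): LLNNGGHH=1 LLNNGGHh=2 LLNNGGhh=1 LLNNGgHH=2 LLNNGgHh=4 LLNNGghh=2 LLNNggHH=1 LLNNggHh=2 LLNNgghh=1 LLNnGGHH=2 LLNnGGHh=4 LLNnGGhh=2 LLNnGgHH=4 LLNnGgHh=8 LLNnGghh=4 LLNnggHH=2 LLNnggHh=4 LLNngghh=2 LLnnGGHH=1 LLnnGGHh=2 LLnnGGhh=1 LLnnGgHH=2 LLnnGgHh=4 LLnnGghh=2 LLnnggHH=1 LLnnggHh=2 LLnngghh=1 LlNNGGHH=2 LlNNGGHh=4 LlNNGGhh=2 LlNNGgHH=4 LlNNGgHh=8 LlNNGghh=4 LlNNggHH=2 LlNNggHh=4 LlNNgghh=2 LlNnGGHH=4 LlNnGGHh=8 LlNnGGhh=4 LlNnGgHH=8 LlNnGgHh=16 LlNnGghh=8 LlNnggHH=4 LlNnggHh=8 LlNngghh=4 LlnnGGHH=2 LlnnGGHh=4 LlnnGGhh=2 LlnnGgHH=4 LlnnGgHh=8 LlnnGghh=4 LlnnggHH=2 LlnnggHh=4 Llnngghh=2 llNNGGHH=1 llNNGGHh=2 llNNGGhh=1 llNNGgHH=2 llNNGgHh=4 llNNGghh=2 llNNggHH=1 llNNggHh=2 llNNgghh=1 llNnGGHH=2 llNnGGHh=4 llNnGGhh=2 llNnGgHH=4 llNnGgHh=8 llNnGghh=4 llNnggHH=2 llNnggHh=4 llNngghh=2 llnnGGHH=1 llnnGGHh=2 llnnGGhh=1 llnnGgHH=2 llnnGgHh=4 llnnGghh=2 llnnggHH=1 llnnggHh=2 llnngghh=1
llNnGghh hits 4/256; gcd=4; 4÷4/256÷4 = 1/64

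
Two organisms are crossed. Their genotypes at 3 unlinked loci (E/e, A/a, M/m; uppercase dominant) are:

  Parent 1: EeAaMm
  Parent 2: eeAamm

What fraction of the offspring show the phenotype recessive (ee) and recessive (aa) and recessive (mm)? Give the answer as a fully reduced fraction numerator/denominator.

EeAaMm gametes: EAM×1, EAm×1, EaM×1, Eam×1, eAM×1, eAm×1, eaM×1, eam×1
eeAamm gametes: eAm×4, eam×4
EeAaMm×eeAamm grid (8·8=64): EeAAMm=4 EeAAmm=4 EeAaMm=8 EeAamm=8 EeaaMm=4 Eeaamm=4 eeAAMm=4 eeAAmm=4 eeAaMm=8 eeAamm=8 eeaaMm=4 eeaamm=4
ee aa mm hits 4/64; gcd=4; 4÷4/64÷4 = 1/16

P(ee aa mm) = 1/16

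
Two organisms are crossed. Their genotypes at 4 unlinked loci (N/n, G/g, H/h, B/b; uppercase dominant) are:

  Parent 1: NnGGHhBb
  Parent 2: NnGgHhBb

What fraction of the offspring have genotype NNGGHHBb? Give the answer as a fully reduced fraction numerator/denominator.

P(NNGGHHBb) = 1/64

NnGGHhBb gametes: NGHB×2, NGHb×2, NGhB×2, NGhb×2, nGHB×2, nGHb×2, nGhB×2, nGhb×2
NnGgHhBb gametes: NGHB×1, NGHb×1, NGhB×1, NGhb×1, NgHB×1, NgHb×1, NghB×1, Nghb×1, nGHB×1, nGHb×1, nGhB×1, nGhb×1, ngHB×1, ngHb×1, nghB×1, nghb×1
NnGGHhBb×NnGgHhBb grid (16·16=256): NNGGHHBB=2 NNGGHHBb=4 NNGGHHbb=2 NNGGHhBB=4 NNGGHhBb=8 NNGGHhbb=4 NNGGhhBB=2 NNGGhhBb=4 NNGGhhbb=2 NNGgHHBB=2 NNGgHHBb=4 NNGgHHbb=2 NNGgHhBB=4 NNGgHhBb=8 NNGgHhbb=4 NNGghhBB=2 NNGghhBb=4 NNGghhbb=2 NnGGHHBB=4 NnGGHHBb=8 NnGGHHbb=4 NnGGHhBB=8 NnGGHhBb=16 NnGGHhbb=8 NnGGhhBB=4 NnGGhhBb=8 NnGGhhbb=4 NnGgHHBB=4 NnGgHHBb=8 NnGgHHbb=4 NnGgHhBB=8 NnGgHhBb=16 NnGgHhbb=8 NnGghhBB=4 NnGghhBb=8 NnGghhbb=4 nnGGHHBB=2 nnGGHHBb=4 nnGGHHbb=2 nnGGHhBB=4 nnGGHhBb=8 nnGGHhbb=4 nnGGhhBB=2 nnGGhhBb=4 nnGGhhbb=2 nnGgHHBB=2 nnGgHHBb=4 nnGgHHbb=2 nnGgHhBB=4 nnGgHhBb=8 nnGgHhbb=4 nnGghhBB=2 nnGghhBb=4 nnGghhbb=2
NNGGHHBb hits 4/256; gcd=4; 4÷4/256÷4 = 1/64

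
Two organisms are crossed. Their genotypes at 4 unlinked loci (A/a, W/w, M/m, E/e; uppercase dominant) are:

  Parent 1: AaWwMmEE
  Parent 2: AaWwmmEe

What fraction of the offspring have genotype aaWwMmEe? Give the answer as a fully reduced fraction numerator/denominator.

P(aaWwMmEe) = 1/32

AaWwMmEE gametes: AWME×2, AWmE×2, AwME×2, AwmE×2, aWME×2, aWmE×2, awME×2, awmE×2
AaWwmmEe gametes: AWmE×2, AWme×2, AwmE×2, Awme×2, aWmE×2, aWme×2, awmE×2, awme×2
AaWwMmEE×AaWwmmEe grid (16·16=256): AAWWMmEE=4 AAWWMmEe=4 AAWWmmEE=4 AAWWmmEe=4 AAWwMmEE=8 AAWwMmEe=8 AAWwmmEE=8 AAWwmmEe=8 AAwwMmEE=4 AAwwMmEe=4 AAwwmmEE=4 AAwwmmEe=4 AaWWMmEE=8 AaWWMmEe=8 AaWWmmEE=8 AaWWmmEe=8 AaWwMmEE=16 AaWwMmEe=16 AaWwmmEE=16 AaWwmmEe=16 AawwMmEE=8 AawwMmEe=8 AawwmmEE=8 AawwmmEe=8 aaWWMmEE=4 aaWWMmEe=4 aaWWmmEE=4 aaWWmmEe=4 aaWwMmEE=8 aaWwMmEe=8 aaWwmmEE=8 aaWwmmEe=8 aawwMmEE=4 aawwMmEe=4 aawwmmEE=4 aawwmmEe=4
aaWwMmEe hits 8/256; gcd=8; 8÷8/256÷8 = 1/32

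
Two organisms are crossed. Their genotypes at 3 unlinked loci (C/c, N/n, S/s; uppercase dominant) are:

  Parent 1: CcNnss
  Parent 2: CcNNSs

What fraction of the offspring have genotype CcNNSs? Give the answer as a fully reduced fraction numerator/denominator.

CcNnss gametes: CNs×2, Cns×2, cNs×2, cns×2
CcNNSs gametes: CNS×2, CNs×2, cNS×2, cNs×2
CcNnss×CcNNSs grid (8·8=64): CCNNSs=4 CCNNss=4 CCNnSs=4 CCNnss=4 CcNNSs=8 CcNNss=8 CcNnSs=8 CcNnss=8 ccNNSs=4 ccNNss=4 ccNnSs=4 ccNnss=4
CcNNSs hits 8/64; gcd=8; 8÷8/64÷8 = 1/8

P(CcNNSs) = 1/8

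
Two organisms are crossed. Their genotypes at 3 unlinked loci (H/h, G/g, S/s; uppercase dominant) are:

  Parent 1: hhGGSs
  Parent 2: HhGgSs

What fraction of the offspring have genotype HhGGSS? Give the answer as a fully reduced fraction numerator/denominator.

hhGGSs gametes: hGS×4, hGs×4
HhGgSs gametes: HGS×1, HGs×1, HgS×1, Hgs×1, hGS×1, hGs×1, hgS×1, hgs×1
hhGGSs×HhGgSs grid (8·8=64): HhGGSS=4 HhGGSs=8 HhGGss=4 HhGgSS=4 HhGgSs=8 HhGgss=4 hhGGSS=4 hhGGSs=8 hhGGss=4 hhGgSS=4 hhGgSs=8 hhGgss=4
HhGGSS hits 4/64; gcd=4; 4÷4/64÷4 = 1/16

P(HhGGSS) = 1/16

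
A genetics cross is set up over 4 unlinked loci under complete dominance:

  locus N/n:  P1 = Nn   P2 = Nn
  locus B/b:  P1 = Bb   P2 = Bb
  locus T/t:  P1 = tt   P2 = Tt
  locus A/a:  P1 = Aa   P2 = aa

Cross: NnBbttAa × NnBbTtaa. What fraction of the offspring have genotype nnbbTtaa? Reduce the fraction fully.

NnBbttAa gametes: NBtA×2, NBta×2, NbtA×2, Nbta×2, nBtA×2, nBta×2, nbtA×2, nbta×2
NnBbTtaa gametes: NBTa×2, NBta×2, NbTa×2, Nbta×2, nBTa×2, nBta×2, nbTa×2, nbta×2
NnBbttAa×NnBbTtaa grid (16·16=256): NNBBTtAa=4 NNBBTtaa=4 NNBBttAa=4 NNBBttaa=4 NNBbTtAa=8 NNBbTtaa=8 NNBbttAa=8 NNBbttaa=8 NNbbTtAa=4 NNbbTtaa=4 NNbbttAa=4 NNbbttaa=4 NnBBTtAa=8 NnBBTtaa=8 NnBBttAa=8 NnBBttaa=8 NnBbTtAa=16 NnBbTtaa=16 NnBbttAa=16 NnBbttaa=16 NnbbTtAa=8 NnbbTtaa=8 NnbbttAa=8 Nnbbttaa=8 nnBBTtAa=4 nnBBTtaa=4 nnBBttAa=4 nnBBttaa=4 nnBbTtAa=8 nnBbTtaa=8 nnBbttAa=8 nnBbttaa=8 nnbbTtAa=4 nnbbTtaa=4 nnbbttAa=4 nnbbttaa=4
nnbbTtaa hits 4/256; gcd=4; 4÷4/256÷4 = 1/64

P(nnbbTtaa) = 1/64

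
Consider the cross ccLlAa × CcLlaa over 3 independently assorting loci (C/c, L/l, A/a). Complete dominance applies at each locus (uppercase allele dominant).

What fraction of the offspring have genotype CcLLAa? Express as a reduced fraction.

ccLlAa gametes: cLA×2, cLa×2, clA×2, cla×2
CcLlaa gametes: CLa×2, Cla×2, cLa×2, cla×2
ccLlAa×CcLlaa grid (8·8=64): CcLLAa=4 CcLLaa=4 CcLlAa=8 CcLlaa=8 CcllAa=4 Ccllaa=4 ccLLAa=4 ccLLaa=4 ccLlAa=8 ccLlaa=8 ccllAa=4 ccllaa=4
CcLLAa hits 4/64; gcd=4; 4÷4/64÷4 = 1/16

P(CcLLAa) = 1/16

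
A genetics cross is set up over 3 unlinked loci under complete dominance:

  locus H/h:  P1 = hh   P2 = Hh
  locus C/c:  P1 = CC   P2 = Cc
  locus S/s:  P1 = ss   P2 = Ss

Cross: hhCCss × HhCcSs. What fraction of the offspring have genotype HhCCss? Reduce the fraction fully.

hhCCss gametes: hCs×8
HhCcSs gametes: HCS×1, HCs×1, HcS×1, Hcs×1, hCS×1, hCs×1, hcS×1, hcs×1
hhCCss×HhCcSs grid (8·8=64): HhCCSs=8 HhCCss=8 HhCcSs=8 HhCcss=8 hhCCSs=8 hhCCss=8 hhCcSs=8 hhCcss=8
HhCCss hits 8/64; gcd=8; 8÷8/64÷8 = 1/8

P(HhCCss) = 1/8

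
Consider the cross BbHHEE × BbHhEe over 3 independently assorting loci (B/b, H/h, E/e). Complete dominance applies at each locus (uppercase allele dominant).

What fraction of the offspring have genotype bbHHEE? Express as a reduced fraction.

P(bbHHEE) = 1/16

BbHHEE gametes: BHE×4, bHE×4
BbHhEe gametes: BHE×1, BHe×1, BhE×1, Bhe×1, bHE×1, bHe×1, bhE×1, bhe×1
BbHHEE×BbHhEe grid (8·8=64): BBHHEE=4 BBHHEe=4 BBHhEE=4 BBHhEe=4 BbHHEE=8 BbHHEe=8 BbHhEE=8 BbHhEe=8 bbHHEE=4 bbHHEe=4 bbHhEE=4 bbHhEe=4
bbHHEE hits 4/64; gcd=4; 4÷4/64÷4 = 1/16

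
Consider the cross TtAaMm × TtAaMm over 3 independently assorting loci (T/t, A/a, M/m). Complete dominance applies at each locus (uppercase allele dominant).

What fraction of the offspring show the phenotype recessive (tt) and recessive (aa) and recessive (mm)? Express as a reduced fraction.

P(tt aa mm) = 1/64

TtAaMm gametes: TAM×1, TAm×1, TaM×1, Tam×1, tAM×1, tAm×1, taM×1, tam×1
TtAaMm gametes: TAM×1, TAm×1, TaM×1, Tam×1, tAM×1, tAm×1, taM×1, tam×1
TtAaMm×TtAaMm grid (8·8=64): TTAAMM=1 TTAAMm=2 TTAAmm=1 TTAaMM=2 TTAaMm=4 TTAamm=2 TTaaMM=1 TTaaMm=2 TTaamm=1 TtAAMM=2 TtAAMm=4 TtAAmm=2 TtAaMM=4 TtAaMm=8 TtAamm=4 TtaaMM=2 TtaaMm=4 Ttaamm=2 ttAAMM=1 ttAAMm=2 ttAAmm=1 ttAaMM=2 ttAaMm=4 ttAamm=2 ttaaMM=1 ttaaMm=2 ttaamm=1
tt aa mm hits 1/64; gcd=1; 1÷1/64÷1 = 1/64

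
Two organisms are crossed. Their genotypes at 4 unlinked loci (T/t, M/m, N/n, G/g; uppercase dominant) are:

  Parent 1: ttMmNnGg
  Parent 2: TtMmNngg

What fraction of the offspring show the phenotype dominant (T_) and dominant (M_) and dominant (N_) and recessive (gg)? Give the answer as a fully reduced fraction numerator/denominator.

ttMmNnGg gametes: tMNG×2, tMNg×2, tMnG×2, tMng×2, tmNG×2, tmNg×2, tmnG×2, tmng×2
TtMmNngg gametes: TMNg×2, TMng×2, TmNg×2, Tmng×2, tMNg×2, tMng×2, tmNg×2, tmng×2
ttMmNnGg×TtMmNngg grid (16·16=256): TtMMNNGg=4 TtMMNNgg=4 TtMMNnGg=8 TtMMNngg=8 TtMMnnGg=4 TtMMnngg=4 TtMmNNGg=8 TtMmNNgg=8 TtMmNnGg=16 TtMmNngg=16 TtMmnnGg=8 TtMmnngg=8 TtmmNNGg=4 TtmmNNgg=4 TtmmNnGg=8 TtmmNngg=8 TtmmnnGg=4 Ttmmnngg=4 ttMMNNGg=4 ttMMNNgg=4 ttMMNnGg=8 ttMMNngg=8 ttMMnnGg=4 ttMMnngg=4 ttMmNNGg=8 ttMmNNgg=8 ttMmNnGg=16 ttMmNngg=16 ttMmnnGg=8 ttMmnngg=8 ttmmNNGg=4 ttmmNNgg=4 ttmmNnGg=8 ttmmNngg=8 ttmmnnGg=4 ttmmnngg=4
T_ M_ N_ gg hits 36/256; gcd=4; 36÷4/256÷4 = 9/64

P(T_ M_ N_ gg) = 9/64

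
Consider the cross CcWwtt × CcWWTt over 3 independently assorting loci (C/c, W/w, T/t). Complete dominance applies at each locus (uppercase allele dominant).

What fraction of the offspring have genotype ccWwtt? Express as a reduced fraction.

CcWwtt gametes: CWt×2, Cwt×2, cWt×2, cwt×2
CcWWTt gametes: CWT×2, CWt×2, cWT×2, cWt×2
CcWwtt×CcWWTt grid (8·8=64): CCWWTt=4 CCWWtt=4 CCWwTt=4 CCWwtt=4 CcWWTt=8 CcWWtt=8 CcWwTt=8 CcWwtt=8 ccWWTt=4 ccWWtt=4 ccWwTt=4 ccWwtt=4
ccWwtt hits 4/64; gcd=4; 4÷4/64÷4 = 1/16

P(ccWwtt) = 1/16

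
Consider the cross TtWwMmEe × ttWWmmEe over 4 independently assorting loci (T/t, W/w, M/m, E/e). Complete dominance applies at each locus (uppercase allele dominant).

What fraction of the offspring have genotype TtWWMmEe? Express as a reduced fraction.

P(TtWWMmEe) = 1/16

TtWwMmEe gametes: TWME×1, TWMe×1, TWmE×1, TWme×1, TwME×1, TwMe×1, TwmE×1, Twme×1, tWME×1, tWMe×1, tWmE×1, tWme×1, twME×1, twMe×1, twmE×1, twme×1
ttWWmmEe gametes: tWmE×8, tWme×8
TtWwMmEe×ttWWmmEe grid (16·16=256): TtWWMmEE=8 TtWWMmEe=16 TtWWMmee=8 TtWWmmEE=8 TtWWmmEe=16 TtWWmmee=8 TtWwMmEE=8 TtWwMmEe=16 TtWwMmee=8 TtWwmmEE=8 TtWwmmEe=16 TtWwmmee=8 ttWWMmEE=8 ttWWMmEe=16 ttWWMmee=8 ttWWmmEE=8 ttWWmmEe=16 ttWWmmee=8 ttWwMmEE=8 ttWwMmEe=16 ttWwMmee=8 ttWwmmEE=8 ttWwmmEe=16 ttWwmmee=8
TtWWMmEe hits 16/256; gcd=16; 16÷16/256÷16 = 1/16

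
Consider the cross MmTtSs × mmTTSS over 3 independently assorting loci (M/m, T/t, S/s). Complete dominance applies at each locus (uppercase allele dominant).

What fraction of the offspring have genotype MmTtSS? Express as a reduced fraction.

MmTtSs gametes: MTS×1, MTs×1, MtS×1, Mts×1, mTS×1, mTs×1, mtS×1, mts×1
mmTTSS gametes: mTS×8
MmTtSs×mmTTSS grid (8·8=64): MmTTSS=8 MmTTSs=8 MmTtSS=8 MmTtSs=8 mmTTSS=8 mmTTSs=8 mmTtSS=8 mmTtSs=8
MmTtSS hits 8/64; gcd=8; 8÷8/64÷8 = 1/8

P(MmTtSS) = 1/8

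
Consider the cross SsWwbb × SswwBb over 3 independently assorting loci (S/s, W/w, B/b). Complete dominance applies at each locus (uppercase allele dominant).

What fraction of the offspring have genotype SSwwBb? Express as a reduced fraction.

SsWwbb gametes: SWb×2, Swb×2, sWb×2, swb×2
SswwBb gametes: SwB×2, Swb×2, swB×2, swb×2
SsWwbb×SswwBb grid (8·8=64): SSWwBb=4 SSWwbb=4 SSwwBb=4 SSwwbb=4 SsWwBb=8 SsWwbb=8 SswwBb=8 Sswwbb=8 ssWwBb=4 ssWwbb=4 sswwBb=4 sswwbb=4
SSwwBb hits 4/64; gcd=4; 4÷4/64÷4 = 1/16

P(SSwwBb) = 1/16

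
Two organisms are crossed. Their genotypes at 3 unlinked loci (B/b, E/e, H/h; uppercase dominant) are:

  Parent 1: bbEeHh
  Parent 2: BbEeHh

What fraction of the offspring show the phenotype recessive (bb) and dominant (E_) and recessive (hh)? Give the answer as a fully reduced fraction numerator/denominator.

bbEeHh gametes: bEH×2, bEh×2, beH×2, beh×2
BbEeHh gametes: BEH×1, BEh×1, BeH×1, Beh×1, bEH×1, bEh×1, beH×1, beh×1
bbEeHh×BbEeHh grid (8·8=64): BbEEHH=2 BbEEHh=4 BbEEhh=2 BbEeHH=4 BbEeHh=8 BbEehh=4 BbeeHH=2 BbeeHh=4 Bbeehh=2 bbEEHH=2 bbEEHh=4 bbEEhh=2 bbEeHH=4 bbEeHh=8 bbEehh=4 bbeeHH=2 bbeeHh=4 bbeehh=2
bb E_ hh hits 6/64; gcd=2; 6÷2/64÷2 = 3/32

P(bb E_ hh) = 3/32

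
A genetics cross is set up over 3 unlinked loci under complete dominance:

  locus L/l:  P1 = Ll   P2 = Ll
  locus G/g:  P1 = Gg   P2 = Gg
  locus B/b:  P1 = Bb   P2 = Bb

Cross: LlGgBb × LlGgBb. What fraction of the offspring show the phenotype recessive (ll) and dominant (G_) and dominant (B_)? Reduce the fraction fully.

LlGgBb gametes: LGB×1, LGb×1, LgB×1, Lgb×1, lGB×1, lGb×1, lgB×1, lgb×1
LlGgBb gametes: LGB×1, LGb×1, LgB×1, Lgb×1, lGB×1, lGb×1, lgB×1, lgb×1
LlGgBb×LlGgBb grid (8·8=64): LLGGBB=1 LLGGBb=2 LLGGbb=1 LLGgBB=2 LLGgBb=4 LLGgbb=2 LLggBB=1 LLggBb=2 LLggbb=1 LlGGBB=2 LlGGBb=4 LlGGbb=2 LlGgBB=4 LlGgBb=8 LlGgbb=4 LlggBB=2 LlggBb=4 Llggbb=2 llGGBB=1 llGGBb=2 llGGbb=1 llGgBB=2 llGgBb=4 llGgbb=2 llggBB=1 llggBb=2 llggbb=1
ll G_ B_ hits 9/64; gcd=1; 9÷1/64÷1 = 9/64

P(ll G_ B_) = 9/64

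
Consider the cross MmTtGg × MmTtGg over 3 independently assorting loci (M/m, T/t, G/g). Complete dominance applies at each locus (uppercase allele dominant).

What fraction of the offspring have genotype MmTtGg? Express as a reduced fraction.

P(MmTtGg) = 1/8

MmTtGg gametes: MTG×1, MTg×1, MtG×1, Mtg×1, mTG×1, mTg×1, mtG×1, mtg×1
MmTtGg gametes: MTG×1, MTg×1, MtG×1, Mtg×1, mTG×1, mTg×1, mtG×1, mtg×1
MmTtGg×MmTtGg grid (8·8=64): MMTTGG=1 MMTTGg=2 MMTTgg=1 MMTtGG=2 MMTtGg=4 MMTtgg=2 MMttGG=1 MMttGg=2 MMttgg=1 MmTTGG=2 MmTTGg=4 MmTTgg=2 MmTtGG=4 MmTtGg=8 MmTtgg=4 MmttGG=2 MmttGg=4 Mmttgg=2 mmTTGG=1 mmTTGg=2 mmTTgg=1 mmTtGG=2 mmTtGg=4 mmTtgg=2 mmttGG=1 mmttGg=2 mmttgg=1
MmTtGg hits 8/64; gcd=8; 8÷8/64÷8 = 1/8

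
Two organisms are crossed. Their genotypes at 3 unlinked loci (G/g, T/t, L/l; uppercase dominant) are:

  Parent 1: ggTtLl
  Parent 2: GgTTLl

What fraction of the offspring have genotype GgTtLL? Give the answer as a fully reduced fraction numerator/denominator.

P(GgTtLL) = 1/16

ggTtLl gametes: gTL×2, gTl×2, gtL×2, gtl×2
GgTTLl gametes: GTL×2, GTl×2, gTL×2, gTl×2
ggTtLl×GgTTLl grid (8·8=64): GgTTLL=4 GgTTLl=8 GgTTll=4 GgTtLL=4 GgTtLl=8 GgTtll=4 ggTTLL=4 ggTTLl=8 ggTTll=4 ggTtLL=4 ggTtLl=8 ggTtll=4
GgTtLL hits 4/64; gcd=4; 4÷4/64÷4 = 1/16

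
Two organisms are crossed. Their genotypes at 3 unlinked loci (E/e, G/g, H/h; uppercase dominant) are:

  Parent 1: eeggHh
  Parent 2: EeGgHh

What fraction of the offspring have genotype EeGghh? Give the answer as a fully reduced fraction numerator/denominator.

eeggHh gametes: egH×4, egh×4
EeGgHh gametes: EGH×1, EGh×1, EgH×1, Egh×1, eGH×1, eGh×1, egH×1, egh×1
eeggHh×EeGgHh grid (8·8=64): EeGgHH=4 EeGgHh=8 EeGghh=4 EeggHH=4 EeggHh=8 Eegghh=4 eeGgHH=4 eeGgHh=8 eeGghh=4 eeggHH=4 eeggHh=8 eegghh=4
EeGghh hits 4/64; gcd=4; 4÷4/64÷4 = 1/16

P(EeGghh) = 1/16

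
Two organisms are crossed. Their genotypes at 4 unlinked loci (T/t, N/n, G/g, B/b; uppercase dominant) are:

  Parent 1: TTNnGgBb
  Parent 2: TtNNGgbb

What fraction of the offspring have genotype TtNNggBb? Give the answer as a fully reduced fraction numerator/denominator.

P(TtNNggBb) = 1/32

TTNnGgBb gametes: TNGB×2, TNGb×2, TNgB×2, TNgb×2, TnGB×2, TnGb×2, TngB×2, Tngb×2
TtNNGgbb gametes: TNGb×4, TNgb×4, tNGb×4, tNgb×4
TTNnGgBb×TtNNGgbb grid (16·16=256): TTNNGGBb=8 TTNNGGbb=8 TTNNGgBb=16 TTNNGgbb=16 TTNNggBb=8 TTNNggbb=8 TTNnGGBb=8 TTNnGGbb=8 TTNnGgBb=16 TTNnGgbb=16 TTNnggBb=8 TTNnggbb=8 TtNNGGBb=8 TtNNGGbb=8 TtNNGgBb=16 TtNNGgbb=16 TtNNggBb=8 TtNNggbb=8 TtNnGGBb=8 TtNnGGbb=8 TtNnGgBb=16 TtNnGgbb=16 TtNnggBb=8 TtNnggbb=8
TtNNggBb hits 8/256; gcd=8; 8÷8/256÷8 = 1/32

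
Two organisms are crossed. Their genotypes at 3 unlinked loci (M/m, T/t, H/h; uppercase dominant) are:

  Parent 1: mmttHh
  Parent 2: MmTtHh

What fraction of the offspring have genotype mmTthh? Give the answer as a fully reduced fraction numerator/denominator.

P(mmTthh) = 1/16

mmttHh gametes: mtH×4, mth×4
MmTtHh gametes: MTH×1, MTh×1, MtH×1, Mth×1, mTH×1, mTh×1, mtH×1, mth×1
mmttHh×MmTtHh grid (8·8=64): MmTtHH=4 MmTtHh=8 MmTthh=4 MmttHH=4 MmttHh=8 Mmtthh=4 mmTtHH=4 mmTtHh=8 mmTthh=4 mmttHH=4 mmttHh=8 mmtthh=4
mmTthh hits 4/64; gcd=4; 4÷4/64÷4 = 1/16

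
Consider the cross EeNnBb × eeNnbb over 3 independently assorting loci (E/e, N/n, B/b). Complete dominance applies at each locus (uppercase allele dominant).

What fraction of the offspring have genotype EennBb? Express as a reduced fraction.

P(EennBb) = 1/16

EeNnBb gametes: ENB×1, ENb×1, EnB×1, Enb×1, eNB×1, eNb×1, enB×1, enb×1
eeNnbb gametes: eNb×4, enb×4
EeNnBb×eeNnbb grid (8·8=64): EeNNBb=4 EeNNbb=4 EeNnBb=8 EeNnbb=8 EennBb=4 Eennbb=4 eeNNBb=4 eeNNbb=4 eeNnBb=8 eeNnbb=8 eennBb=4 eennbb=4
EennBb hits 4/64; gcd=4; 4÷4/64÷4 = 1/16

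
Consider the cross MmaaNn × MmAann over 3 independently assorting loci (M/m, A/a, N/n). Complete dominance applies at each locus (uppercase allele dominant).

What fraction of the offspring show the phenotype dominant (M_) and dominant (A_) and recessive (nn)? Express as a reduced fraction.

MmaaNn gametes: MaN×2, Man×2, maN×2, man×2
MmAann gametes: MAn×2, Man×2, mAn×2, man×2
MmaaNn×MmAann grid (8·8=64): MMAaNn=4 MMAann=4 MMaaNn=4 MMaann=4 MmAaNn=8 MmAann=8 MmaaNn=8 Mmaann=8 mmAaNn=4 mmAann=4 mmaaNn=4 mmaann=4
M_ A_ nn hits 12/64; gcd=4; 12÷4/64÷4 = 3/16

P(M_ A_ nn) = 3/16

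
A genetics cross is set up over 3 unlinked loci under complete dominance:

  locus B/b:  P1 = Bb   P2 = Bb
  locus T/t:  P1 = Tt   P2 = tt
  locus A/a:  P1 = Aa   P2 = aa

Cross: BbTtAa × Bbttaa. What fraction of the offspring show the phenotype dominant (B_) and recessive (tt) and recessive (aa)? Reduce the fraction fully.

P(B_ tt aa) = 3/16

BbTtAa gametes: BTA×1, BTa×1, BtA×1, Bta×1, bTA×1, bTa×1, btA×1, bta×1
Bbttaa gametes: Bta×4, bta×4
BbTtAa×Bbttaa grid (8·8=64): BBTtAa=4 BBTtaa=4 BBttAa=4 BBttaa=4 BbTtAa=8 BbTtaa=8 BbttAa=8 Bbttaa=8 bbTtAa=4 bbTtaa=4 bbttAa=4 bbttaa=4
B_ tt aa hits 12/64; gcd=4; 12÷4/64÷4 = 3/16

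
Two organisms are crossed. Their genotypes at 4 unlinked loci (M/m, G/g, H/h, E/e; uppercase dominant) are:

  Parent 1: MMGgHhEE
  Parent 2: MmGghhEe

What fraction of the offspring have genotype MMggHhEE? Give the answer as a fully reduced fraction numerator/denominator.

MMGgHhEE gametes: MGHE×4, MGhE×4, MgHE×4, MghE×4
MmGghhEe gametes: MGhE×2, MGhe×2, MghE×2, Mghe×2, mGhE×2, mGhe×2, mghE×2, mghe×2
MMGgHhEE×MmGghhEe grid (16·16=256): MMGGHhEE=8 MMGGHhEe=8 MMGGhhEE=8 MMGGhhEe=8 MMGgHhEE=16 MMGgHhEe=16 MMGghhEE=16 MMGghhEe=16 MMggHhEE=8 MMggHhEe=8 MMgghhEE=8 MMgghhEe=8 MmGGHhEE=8 MmGGHhEe=8 MmGGhhEE=8 MmGGhhEe=8 MmGgHhEE=16 MmGgHhEe=16 MmGghhEE=16 MmGghhEe=16 MmggHhEE=8 MmggHhEe=8 MmgghhEE=8 MmgghhEe=8
MMggHhEE hits 8/256; gcd=8; 8÷8/256÷8 = 1/32

P(MMggHhEE) = 1/32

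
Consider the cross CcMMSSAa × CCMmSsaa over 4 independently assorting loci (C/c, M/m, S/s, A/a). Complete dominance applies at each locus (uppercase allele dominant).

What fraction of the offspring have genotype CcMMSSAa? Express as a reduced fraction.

P(CcMMSSAa) = 1/16

CcMMSSAa gametes: CMSA×4, CMSa×4, cMSA×4, cMSa×4
CCMmSsaa gametes: CMSa×4, CMsa×4, CmSa×4, Cmsa×4
CcMMSSAa×CCMmSsaa grid (16·16=256): CCMMSSAa=16 CCMMSSaa=16 CCMMSsAa=16 CCMMSsaa=16 CCMmSSAa=16 CCMmSSaa=16 CCMmSsAa=16 CCMmSsaa=16 CcMMSSAa=16 CcMMSSaa=16 CcMMSsAa=16 CcMMSsaa=16 CcMmSSAa=16 CcMmSSaa=16 CcMmSsAa=16 CcMmSsaa=16
CcMMSSAa hits 16/256; gcd=16; 16÷16/256÷16 = 1/16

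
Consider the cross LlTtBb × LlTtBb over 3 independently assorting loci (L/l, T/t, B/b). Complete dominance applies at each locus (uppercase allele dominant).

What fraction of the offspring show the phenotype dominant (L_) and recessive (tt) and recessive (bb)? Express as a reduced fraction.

LlTtBb gametes: LTB×1, LTb×1, LtB×1, Ltb×1, lTB×1, lTb×1, ltB×1, ltb×1
LlTtBb gametes: LTB×1, LTb×1, LtB×1, Ltb×1, lTB×1, lTb×1, ltB×1, ltb×1
LlTtBb×LlTtBb grid (8·8=64): LLTTBB=1 LLTTBb=2 LLTTbb=1 LLTtBB=2 LLTtBb=4 LLTtbb=2 LLttBB=1 LLttBb=2 LLttbb=1 LlTTBB=2 LlTTBb=4 LlTTbb=2 LlTtBB=4 LlTtBb=8 LlTtbb=4 LlttBB=2 LlttBb=4 Llttbb=2 llTTBB=1 llTTBb=2 llTTbb=1 llTtBB=2 llTtBb=4 llTtbb=2 llttBB=1 llttBb=2 llttbb=1
L_ tt bb hits 3/64; gcd=1; 3÷1/64÷1 = 3/64

P(L_ tt bb) = 3/64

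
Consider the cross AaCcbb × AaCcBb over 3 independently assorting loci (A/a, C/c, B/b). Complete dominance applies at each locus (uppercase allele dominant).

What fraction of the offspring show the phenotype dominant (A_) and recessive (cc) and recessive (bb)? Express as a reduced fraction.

P(A_ cc bb) = 3/32

AaCcbb gametes: ACb×2, Acb×2, aCb×2, acb×2
AaCcBb gametes: ACB×1, ACb×1, AcB×1, Acb×1, aCB×1, aCb×1, acB×1, acb×1
AaCcbb×AaCcBb grid (8·8=64): AACCBb=2 AACCbb=2 AACcBb=4 AACcbb=4 AAccBb=2 AAccbb=2 AaCCBb=4 AaCCbb=4 AaCcBb=8 AaCcbb=8 AaccBb=4 Aaccbb=4 aaCCBb=2 aaCCbb=2 aaCcBb=4 aaCcbb=4 aaccBb=2 aaccbb=2
A_ cc bb hits 6/64; gcd=2; 6÷2/64÷2 = 3/32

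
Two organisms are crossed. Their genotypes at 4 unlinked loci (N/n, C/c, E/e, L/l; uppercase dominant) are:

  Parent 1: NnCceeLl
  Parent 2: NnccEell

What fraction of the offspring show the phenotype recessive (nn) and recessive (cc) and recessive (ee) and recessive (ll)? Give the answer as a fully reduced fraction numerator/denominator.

NnCceeLl gametes: NCeL×2, NCel×2, NceL×2, Ncel×2, nCeL×2, nCel×2, nceL×2, ncel×2
NnccEell gametes: NcEl×4, Ncel×4, ncEl×4, ncel×4
NnCceeLl×NnccEell grid (16·16=256): NNCcEeLl=8 NNCcEell=8 NNCceeLl=8 NNCceell=8 NNccEeLl=8 NNccEell=8 NNcceeLl=8 NNcceell=8 NnCcEeLl=16 NnCcEell=16 NnCceeLl=16 NnCceell=16 NnccEeLl=16 NnccEell=16 NncceeLl=16 Nncceell=16 nnCcEeLl=8 nnCcEell=8 nnCceeLl=8 nnCceell=8 nnccEeLl=8 nnccEell=8 nncceeLl=8 nncceell=8
nn cc ee ll hits 8/256; gcd=8; 8÷8/256÷8 = 1/32

P(nn cc ee ll) = 1/32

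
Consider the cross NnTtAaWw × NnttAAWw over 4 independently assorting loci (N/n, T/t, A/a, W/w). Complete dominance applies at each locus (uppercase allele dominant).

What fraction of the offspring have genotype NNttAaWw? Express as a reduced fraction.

P(NNttAaWw) = 1/32

NnTtAaWw gametes: NTAW×1, NTAw×1, NTaW×1, NTaw×1, NtAW×1, NtAw×1, NtaW×1, Ntaw×1, nTAW×1, nTAw×1, nTaW×1, nTaw×1, ntAW×1, ntAw×1, ntaW×1, ntaw×1
NnttAAWw gametes: NtAW×4, NtAw×4, ntAW×4, ntAw×4
NnTtAaWw×NnttAAWw grid (16·16=256): NNTtAAWW=4 NNTtAAWw=8 NNTtAAww=4 NNTtAaWW=4 NNTtAaWw=8 NNTtAaww=4 NNttAAWW=4 NNttAAWw=8 NNttAAww=4 NNttAaWW=4 NNttAaWw=8 NNttAaww=4 NnTtAAWW=8 NnTtAAWw=16 NnTtAAww=8 NnTtAaWW=8 NnTtAaWw=16 NnTtAaww=8 NnttAAWW=8 NnttAAWw=16 NnttAAww=8 NnttAaWW=8 NnttAaWw=16 NnttAaww=8 nnTtAAWW=4 nnTtAAWw=8 nnTtAAww=4 nnTtAaWW=4 nnTtAaWw=8 nnTtAaww=4 nnttAAWW=4 nnttAAWw=8 nnttAAww=4 nnttAaWW=4 nnttAaWw=8 nnttAaww=4
NNttAaWw hits 8/256; gcd=8; 8÷8/256÷8 = 1/32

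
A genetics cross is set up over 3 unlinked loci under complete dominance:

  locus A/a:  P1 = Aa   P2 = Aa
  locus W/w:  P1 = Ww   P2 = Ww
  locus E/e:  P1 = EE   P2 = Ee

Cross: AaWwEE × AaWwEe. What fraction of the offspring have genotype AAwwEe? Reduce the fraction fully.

AaWwEE gametes: AWE×2, AwE×2, aWE×2, awE×2
AaWwEe gametes: AWE×1, AWe×1, AwE×1, Awe×1, aWE×1, aWe×1, awE×1, awe×1
AaWwEE×AaWwEe grid (8·8=64): AAWWEE=2 AAWWEe=2 AAWwEE=4 AAWwEe=4 AAwwEE=2 AAwwEe=2 AaWWEE=4 AaWWEe=4 AaWwEE=8 AaWwEe=8 AawwEE=4 AawwEe=4 aaWWEE=2 aaWWEe=2 aaWwEE=4 aaWwEe=4 aawwEE=2 aawwEe=2
AAwwEe hits 2/64; gcd=2; 2÷2/64÷2 = 1/32

P(AAwwEe) = 1/32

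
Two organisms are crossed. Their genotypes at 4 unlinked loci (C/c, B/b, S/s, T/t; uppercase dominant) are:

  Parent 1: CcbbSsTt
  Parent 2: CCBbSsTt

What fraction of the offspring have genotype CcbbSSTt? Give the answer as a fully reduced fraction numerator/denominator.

P(CcbbSSTt) = 1/32

CcbbSsTt gametes: CbST×2, CbSt×2, CbsT×2, Cbst×2, cbST×2, cbSt×2, cbsT×2, cbst×2
CCBbSsTt gametes: CBST×2, CBSt×2, CBsT×2, CBst×2, CbST×2, CbSt×2, CbsT×2, Cbst×2
CcbbSsTt×CCBbSsTt grid (16·16=256): CCBbSSTT=4 CCBbSSTt=8 CCBbSStt=4 CCBbSsTT=8 CCBbSsTt=16 CCBbSstt=8 CCBbssTT=4 CCBbssTt=8 CCBbsstt=4 CCbbSSTT=4 CCbbSSTt=8 CCbbSStt=4 CCbbSsTT=8 CCbbSsTt=16 CCbbSstt=8 CCbbssTT=4 CCbbssTt=8 CCbbsstt=4 CcBbSSTT=4 CcBbSSTt=8 CcBbSStt=4 CcBbSsTT=8 CcBbSsTt=16 CcBbSstt=8 CcBbssTT=4 CcBbssTt=8 CcBbsstt=4 CcbbSSTT=4 CcbbSSTt=8 CcbbSStt=4 CcbbSsTT=8 CcbbSsTt=16 CcbbSstt=8 CcbbssTT=4 CcbbssTt=8 Ccbbsstt=4
CcbbSSTt hits 8/256; gcd=8; 8÷8/256÷8 = 1/32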